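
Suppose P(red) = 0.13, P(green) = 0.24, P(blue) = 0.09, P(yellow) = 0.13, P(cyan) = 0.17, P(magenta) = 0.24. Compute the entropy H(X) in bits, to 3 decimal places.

H = −Σ pᵢ log₂ pᵢ.
−0.13·log₂(0.13) = 0.3826
−0.24·log₂(0.24) = 0.4941
−0.09·log₂(0.09) = 0.3127
−0.13·log₂(0.13) = 0.3826
−0.17·log₂(0.17) = 0.4346
−0.24·log₂(0.24) = 0.4941
Sum ≈ 2.5008 → 2.501 bits.

2.501 bits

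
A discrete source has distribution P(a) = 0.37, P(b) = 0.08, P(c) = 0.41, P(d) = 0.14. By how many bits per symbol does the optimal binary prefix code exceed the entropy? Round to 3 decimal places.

Entropy H = −Σ p log₂ p ≈ 1.7467 bits.
Huffman merges: 2/25+7/50→11/50; 11/50+37/100→59/100; 41/100+59/100→1. L = 181/100 ≈ 1.8100.
L − H = 1.8100 − 1.7467 = 0.063 bits.

0.063 bits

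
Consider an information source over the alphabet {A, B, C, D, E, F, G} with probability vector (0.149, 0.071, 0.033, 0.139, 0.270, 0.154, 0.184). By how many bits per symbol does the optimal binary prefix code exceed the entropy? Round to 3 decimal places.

0.037 bits

Entropy H = −Σ p log₂ p ≈ 2.6133 bits.
Huffman merges: 33/1000+71/1000→13/125; 13/125+139/1000→243/1000; 149/1000+77/500→303/1000; 23/125+243/1000→427/1000; 27/100+303/1000→573/1000; 427/1000+573/1000→1. L = 53/20 ≈ 2.6500.
L − H = 2.6500 − 2.6133 = 0.037 bits.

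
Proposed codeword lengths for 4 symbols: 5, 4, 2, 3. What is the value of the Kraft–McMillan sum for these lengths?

0.46875

With common denominator 2^5 = 32: Σ 2^(−ℓᵢ) = 1/32 + 2/32 + 8/32 + 4/32 = 15/32 = 0.46875.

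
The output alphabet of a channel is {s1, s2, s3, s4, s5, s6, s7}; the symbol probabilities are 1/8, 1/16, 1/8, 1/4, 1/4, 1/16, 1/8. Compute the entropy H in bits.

Each probability is a power of 1/2, so log₂(1/p) is an integer.
H = Σ p·log₂(1/p) = 1/8·3 + 1/16·4 + 1/8·3 + 1/4·2 + 1/4·2 + 1/16·4 + 1/8·3 = 2.625 bits.

2.625 bits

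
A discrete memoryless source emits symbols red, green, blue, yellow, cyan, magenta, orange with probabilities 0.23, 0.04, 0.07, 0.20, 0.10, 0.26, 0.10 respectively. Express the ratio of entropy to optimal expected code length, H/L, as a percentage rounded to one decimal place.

Entropy H = −Σ p log₂ p ≈ 2.5760 bits.
Huffman merges: 1/25+7/100→11/100; 1/10+1/10→1/5; 11/100+1/5→31/100; 1/5+23/100→43/100; 13/50+31/100→57/100; 43/100+57/100→1. L = 131/50 ≈ 2.6200.
Efficiency = H/L = 2.5760/2.6200 = 98.3%.

98.3%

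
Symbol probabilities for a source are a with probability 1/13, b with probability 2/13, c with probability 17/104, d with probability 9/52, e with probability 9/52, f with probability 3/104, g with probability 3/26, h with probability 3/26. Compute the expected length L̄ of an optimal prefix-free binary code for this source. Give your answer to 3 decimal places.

Repeatedly combine the two least-probable nodes; the expected code length is the sum of the merged weights.
merge 3/104 + 1/13 → 11/104
merge 11/104 + 3/26 → 23/104
merge 3/26 + 2/13 → 7/26
merge 17/104 + 9/52 → 35/104
merge 9/52 + 23/104 → 41/104
merge 7/26 + 35/104 → 63/104
merge 41/104 + 63/104 → 1
L = 11/104 + 23/104 + 7/26 + 35/104 + 41/104 + 63/104 + 1 = 305/104 ≈ 2.933 bits/symbol.

2.933 bits/symbol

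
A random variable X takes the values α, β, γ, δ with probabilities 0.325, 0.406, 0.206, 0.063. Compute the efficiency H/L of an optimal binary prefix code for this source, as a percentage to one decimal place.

Entropy H = −Σ p log₂ p ≈ 1.7758 bits.
Huffman merges: 63/1000+103/500→269/1000; 269/1000+13/40→297/500; 203/500+297/500→1. L = 1863/1000 ≈ 1.8630.
Efficiency = H/L = 1.7758/1.8630 = 95.3%.

95.3%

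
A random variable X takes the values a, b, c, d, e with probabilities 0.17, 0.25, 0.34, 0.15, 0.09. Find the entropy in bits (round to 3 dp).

2.187 bits

H = −Σ pᵢ log₂ pᵢ.
−0.17·log₂(0.17) = 0.4346
−0.25·log₂(0.25) = 0.5000
−0.34·log₂(0.34) = 0.5292
−0.15·log₂(0.15) = 0.4105
−0.09·log₂(0.09) = 0.3127
Sum ≈ 2.1870 → 2.187 bits.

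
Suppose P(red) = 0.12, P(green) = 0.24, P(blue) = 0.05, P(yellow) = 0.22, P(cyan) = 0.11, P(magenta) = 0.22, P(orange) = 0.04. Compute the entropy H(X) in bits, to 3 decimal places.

H = −Σ pᵢ log₂ pᵢ.
−0.12·log₂(0.12) = 0.3671
−0.24·log₂(0.24) = 0.4941
−0.05·log₂(0.05) = 0.2161
−0.22·log₂(0.22) = 0.4806
−0.11·log₂(0.11) = 0.3503
−0.22·log₂(0.22) = 0.4806
−0.04·log₂(0.04) = 0.1858
Sum ≈ 2.5745 → 2.574 bits.

2.574 bits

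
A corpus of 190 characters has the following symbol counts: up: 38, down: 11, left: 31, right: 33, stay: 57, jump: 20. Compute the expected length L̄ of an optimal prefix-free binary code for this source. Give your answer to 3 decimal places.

Probabilities are the counts divided by 190.
Repeatedly combine the two least-probable nodes; the expected code length is the sum of the merged weights.
merge 11/190 + 2/19 → 31/190
merge 31/190 + 31/190 → 31/95
merge 33/190 + 1/5 → 71/190
merge 3/10 + 31/95 → 119/190
merge 71/190 + 119/190 → 1
L = 31/190 + 31/95 + 71/190 + 119/190 + 1 = 473/190 ≈ 2.489 bits/symbol.

2.489 bits/symbol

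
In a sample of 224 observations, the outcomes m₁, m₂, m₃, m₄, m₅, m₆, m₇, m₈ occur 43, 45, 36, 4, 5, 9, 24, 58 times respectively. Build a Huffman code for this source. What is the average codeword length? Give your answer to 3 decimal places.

2.656 bits/symbol

Probabilities are the counts divided by 224.
Repeatedly combine the two least-probable nodes; the expected code length is the sum of the merged weights.
merge 1/56 + 5/224 → 9/224
merge 9/224 + 9/224 → 9/112
merge 9/112 + 3/28 → 3/16
merge 9/56 + 3/16 → 39/112
merge 43/224 + 45/224 → 11/28
merge 29/112 + 39/112 → 17/28
merge 11/28 + 17/28 → 1
L = 9/224 + 9/112 + 3/16 + 39/112 + 11/28 + 17/28 + 1 = 85/32 ≈ 2.656 bits/symbol.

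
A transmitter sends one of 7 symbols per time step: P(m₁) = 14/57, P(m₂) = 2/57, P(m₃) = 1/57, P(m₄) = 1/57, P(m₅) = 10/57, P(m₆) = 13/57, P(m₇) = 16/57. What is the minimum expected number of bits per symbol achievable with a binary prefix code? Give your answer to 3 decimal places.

Repeatedly combine the two least-probable nodes; the expected code length is the sum of the merged weights.
merge 1/57 + 1/57 → 2/57
merge 2/57 + 2/57 → 4/57
merge 4/57 + 10/57 → 14/57
merge 13/57 + 14/57 → 9/19
merge 14/57 + 16/57 → 10/19
merge 9/19 + 10/19 → 1
L = 2/57 + 4/57 + 14/57 + 9/19 + 10/19 + 1 = 134/57 ≈ 2.351 bits/symbol.

2.351 bits/symbol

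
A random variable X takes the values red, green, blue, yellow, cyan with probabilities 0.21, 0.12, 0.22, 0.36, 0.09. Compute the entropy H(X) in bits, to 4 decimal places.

2.1637 bits

H = −Σ pᵢ log₂ pᵢ.
−0.21·log₂(0.21) = 0.4728
−0.12·log₂(0.12) = 0.3671
−0.22·log₂(0.22) = 0.4806
−0.36·log₂(0.36) = 0.5306
−0.09·log₂(0.09) = 0.3127
Sum ≈ 2.1637 → 2.1637 bits.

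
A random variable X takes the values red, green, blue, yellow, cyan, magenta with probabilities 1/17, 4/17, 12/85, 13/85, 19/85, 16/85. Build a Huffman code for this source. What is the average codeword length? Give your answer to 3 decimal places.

2.541 bits/symbol

Repeatedly combine the two least-probable nodes; the expected code length is the sum of the merged weights.
merge 1/17 + 12/85 → 1/5
merge 13/85 + 16/85 → 29/85
merge 1/5 + 19/85 → 36/85
merge 4/17 + 29/85 → 49/85
merge 36/85 + 49/85 → 1
L = 1/5 + 29/85 + 36/85 + 49/85 + 1 = 216/85 ≈ 2.541 bits/symbol.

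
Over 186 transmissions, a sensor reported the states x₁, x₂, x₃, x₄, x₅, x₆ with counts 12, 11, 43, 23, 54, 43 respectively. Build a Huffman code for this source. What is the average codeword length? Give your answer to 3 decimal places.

2.371 bits/symbol

Probabilities are the counts divided by 186.
Repeatedly combine the two least-probable nodes; the expected code length is the sum of the merged weights.
merge 11/186 + 2/31 → 23/186
merge 23/186 + 23/186 → 23/93
merge 43/186 + 43/186 → 43/93
merge 23/93 + 9/31 → 50/93
merge 43/93 + 50/93 → 1
L = 23/186 + 23/93 + 43/93 + 50/93 + 1 = 147/62 ≈ 2.371 bits/symbol.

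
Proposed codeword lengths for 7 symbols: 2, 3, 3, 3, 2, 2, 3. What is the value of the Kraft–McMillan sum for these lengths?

1.25

With common denominator 2^3 = 8: Σ 2^(−ℓᵢ) = 2/8 + 1/8 + 1/8 + 1/8 + 2/8 + 2/8 + 1/8 = 10/8 = 1.25.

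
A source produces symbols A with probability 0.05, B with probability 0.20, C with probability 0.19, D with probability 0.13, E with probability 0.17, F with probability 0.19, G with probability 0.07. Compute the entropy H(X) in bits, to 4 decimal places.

2.6767 bits

H = −Σ pᵢ log₂ pᵢ.
−0.05·log₂(0.05) = 0.2161
−0.20·log₂(0.20) = 0.4644
−0.19·log₂(0.19) = 0.4552
−0.13·log₂(0.13) = 0.3826
−0.17·log₂(0.17) = 0.4346
−0.19·log₂(0.19) = 0.4552
−0.07·log₂(0.07) = 0.2686
Sum ≈ 2.6767 → 2.6767 bits.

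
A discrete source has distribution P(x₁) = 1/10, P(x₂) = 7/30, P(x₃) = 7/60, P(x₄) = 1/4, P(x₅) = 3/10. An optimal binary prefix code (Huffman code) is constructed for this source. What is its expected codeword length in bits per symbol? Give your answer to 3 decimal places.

2.217 bits/symbol

Repeatedly combine the two least-probable nodes; the expected code length is the sum of the merged weights.
merge 1/10 + 7/60 → 13/60
merge 13/60 + 7/30 → 9/20
merge 1/4 + 3/10 → 11/20
merge 9/20 + 11/20 → 1
L = 13/60 + 9/20 + 11/20 + 1 = 133/60 ≈ 2.217 bits/symbol.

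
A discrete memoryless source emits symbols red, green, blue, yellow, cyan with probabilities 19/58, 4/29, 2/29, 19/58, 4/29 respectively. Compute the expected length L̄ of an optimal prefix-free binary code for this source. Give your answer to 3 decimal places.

Repeatedly combine the two least-probable nodes; the expected code length is the sum of the merged weights.
merge 2/29 + 4/29 → 6/29
merge 4/29 + 6/29 → 10/29
merge 19/58 + 19/58 → 19/29
merge 10/29 + 19/29 → 1
L = 6/29 + 10/29 + 19/29 + 1 = 64/29 ≈ 2.207 bits/symbol.

2.207 bits/symbol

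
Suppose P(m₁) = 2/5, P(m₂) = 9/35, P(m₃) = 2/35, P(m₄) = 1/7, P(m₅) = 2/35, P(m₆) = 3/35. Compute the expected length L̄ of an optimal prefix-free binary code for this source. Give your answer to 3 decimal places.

2.257 bits/symbol

Repeatedly combine the two least-probable nodes; the expected code length is the sum of the merged weights.
merge 2/35 + 2/35 → 4/35
merge 3/35 + 4/35 → 1/5
merge 1/7 + 1/5 → 12/35
merge 9/35 + 12/35 → 3/5
merge 2/5 + 3/5 → 1
L = 4/35 + 1/5 + 12/35 + 3/5 + 1 = 79/35 ≈ 2.257 bits/symbol.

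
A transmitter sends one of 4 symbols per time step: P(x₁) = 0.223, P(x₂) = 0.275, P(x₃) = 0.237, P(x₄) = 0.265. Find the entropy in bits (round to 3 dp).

1.995 bits

H = −Σ pᵢ log₂ pᵢ.
−0.223·log₂(0.223) = 0.4828
−0.275·log₂(0.275) = 0.5122
−0.237·log₂(0.237) = 0.4923
−0.265·log₂(0.265) = 0.5077
Sum ≈ 1.9949 → 1.995 bits.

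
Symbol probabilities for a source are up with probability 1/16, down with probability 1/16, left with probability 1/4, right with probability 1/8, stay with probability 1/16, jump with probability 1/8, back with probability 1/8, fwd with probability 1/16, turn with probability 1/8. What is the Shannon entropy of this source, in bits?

Each probability is a power of 1/2, so log₂(1/p) is an integer.
H = Σ p·log₂(1/p) = 1/16·4 + 1/16·4 + 1/4·2 + 1/8·3 + 1/16·4 + 1/8·3 + 1/8·3 + 1/16·4 + 1/8·3 = 3 bits.

3 bits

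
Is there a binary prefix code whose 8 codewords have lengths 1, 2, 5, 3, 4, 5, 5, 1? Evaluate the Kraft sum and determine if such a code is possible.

With common denominator 2^5 = 32: Σ 2^(−ℓᵢ) = 16/32 + 8/32 + 1/32 + 4/32 + 2/32 + 1/32 + 1/32 + 16/32 = 49/32 = 1.53125.
Kraft's inequality requires Σ ≤ 1; here Σ = 1.53125 > 1, so no such prefix code exists.

1.53125; no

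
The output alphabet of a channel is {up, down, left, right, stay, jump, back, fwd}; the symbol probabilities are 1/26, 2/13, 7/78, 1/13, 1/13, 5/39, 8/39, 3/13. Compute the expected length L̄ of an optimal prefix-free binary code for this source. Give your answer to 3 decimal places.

2.846 bits/symbol

Repeatedly combine the two least-probable nodes; the expected code length is the sum of the merged weights.
merge 1/26 + 1/13 → 3/26
merge 1/13 + 7/78 → 1/6
merge 3/26 + 5/39 → 19/78
merge 2/13 + 1/6 → 25/78
merge 8/39 + 3/13 → 17/39
merge 19/78 + 25/78 → 22/39
merge 17/39 + 22/39 → 1
L = 3/26 + 1/6 + 19/78 + 25/78 + 17/39 + 22/39 + 1 = 37/13 ≈ 2.846 bits/symbol.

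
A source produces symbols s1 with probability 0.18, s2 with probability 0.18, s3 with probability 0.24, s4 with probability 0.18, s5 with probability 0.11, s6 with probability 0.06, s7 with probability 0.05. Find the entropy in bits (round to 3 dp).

H = −Σ pᵢ log₂ pᵢ.
−0.18·log₂(0.18) = 0.4453
−0.18·log₂(0.18) = 0.4453
−0.24·log₂(0.24) = 0.4941
−0.18·log₂(0.18) = 0.4453
−0.11·log₂(0.11) = 0.3503
−0.06·log₂(0.06) = 0.2435
−0.05·log₂(0.05) = 0.2161
Sum ≈ 2.6400 → 2.640 bits.

2.640 bits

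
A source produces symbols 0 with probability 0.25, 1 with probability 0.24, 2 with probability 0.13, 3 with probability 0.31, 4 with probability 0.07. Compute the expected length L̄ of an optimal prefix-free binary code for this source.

2.2 bits/symbol

Repeatedly combine the two least-probable nodes; the expected code length is the sum of the merged weights.
merge 7/100 + 13/100 → 1/5
merge 1/5 + 6/25 → 11/25
merge 1/4 + 31/100 → 14/25
merge 11/25 + 14/25 → 1
L = 1/5 + 11/25 + 14/25 + 1 = 11/5 = 2.2 bits/symbol.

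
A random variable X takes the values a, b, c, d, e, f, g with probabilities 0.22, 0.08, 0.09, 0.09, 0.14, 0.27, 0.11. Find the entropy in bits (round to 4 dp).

2.6548 bits

H = −Σ pᵢ log₂ pᵢ.
−0.22·log₂(0.22) = 0.4806
−0.08·log₂(0.08) = 0.2915
−0.09·log₂(0.09) = 0.3127
−0.09·log₂(0.09) = 0.3127
−0.14·log₂(0.14) = 0.3971
−0.27·log₂(0.27) = 0.5100
−0.11·log₂(0.11) = 0.3503
Sum ≈ 2.6548 → 2.6548 bits.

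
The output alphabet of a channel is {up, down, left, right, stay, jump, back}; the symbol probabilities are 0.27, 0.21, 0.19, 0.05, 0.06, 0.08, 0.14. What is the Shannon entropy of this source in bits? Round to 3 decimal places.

H = −Σ pᵢ log₂ pᵢ.
−0.27·log₂(0.27) = 0.5100
−0.21·log₂(0.21) = 0.4728
−0.19·log₂(0.19) = 0.4552
−0.05·log₂(0.05) = 0.2161
−0.06·log₂(0.06) = 0.2435
−0.08·log₂(0.08) = 0.2915
−0.14·log₂(0.14) = 0.3971
Sum ≈ 2.5863 → 2.586 bits.

2.586 bits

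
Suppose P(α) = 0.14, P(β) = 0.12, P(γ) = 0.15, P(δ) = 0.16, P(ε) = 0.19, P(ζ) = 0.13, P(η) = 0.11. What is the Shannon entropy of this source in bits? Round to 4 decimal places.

H = −Σ pᵢ log₂ pᵢ.
−0.14·log₂(0.14) = 0.3971
−0.12·log₂(0.12) = 0.3671
−0.15·log₂(0.15) = 0.4105
−0.16·log₂(0.16) = 0.4230
−0.19·log₂(0.19) = 0.4552
−0.13·log₂(0.13) = 0.3826
−0.11·log₂(0.11) = 0.3503
Sum ≈ 2.7859 → 2.7859 bits.

2.7859 bits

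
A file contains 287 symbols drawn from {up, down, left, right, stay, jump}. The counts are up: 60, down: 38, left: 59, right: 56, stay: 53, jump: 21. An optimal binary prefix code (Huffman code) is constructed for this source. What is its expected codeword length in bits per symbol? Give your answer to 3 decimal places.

2.585 bits/symbol

Probabilities are the counts divided by 287.
Repeatedly combine the two least-probable nodes; the expected code length is the sum of the merged weights.
merge 3/41 + 38/287 → 59/287
merge 53/287 + 8/41 → 109/287
merge 59/287 + 59/287 → 118/287
merge 60/287 + 109/287 → 169/287
merge 118/287 + 169/287 → 1
L = 59/287 + 109/287 + 118/287 + 169/287 + 1 = 106/41 ≈ 2.585 bits/symbol.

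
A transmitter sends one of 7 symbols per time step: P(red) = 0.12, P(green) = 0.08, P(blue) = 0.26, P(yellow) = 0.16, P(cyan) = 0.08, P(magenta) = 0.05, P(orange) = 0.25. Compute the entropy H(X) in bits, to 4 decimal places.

H = −Σ pᵢ log₂ pᵢ.
−0.12·log₂(0.12) = 0.3671
−0.08·log₂(0.08) = 0.2915
−0.26·log₂(0.26) = 0.5053
−0.16·log₂(0.16) = 0.4230
−0.08·log₂(0.08) = 0.2915
−0.05·log₂(0.05) = 0.2161
−0.25·log₂(0.25) = 0.5000
Sum ≈ 2.5945 → 2.5945 bits.

2.5945 bits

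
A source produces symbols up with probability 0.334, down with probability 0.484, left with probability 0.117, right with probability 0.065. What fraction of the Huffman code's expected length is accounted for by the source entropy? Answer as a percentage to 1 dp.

97.4%

Entropy H = −Σ p log₂ p ≈ 1.6536 bits.
Huffman merges: 13/200+117/1000→91/500; 91/500+167/500→129/250; 121/250+129/250→1. L = 849/500 ≈ 1.6980.
Efficiency = H/L = 1.6536/1.6980 = 97.4%.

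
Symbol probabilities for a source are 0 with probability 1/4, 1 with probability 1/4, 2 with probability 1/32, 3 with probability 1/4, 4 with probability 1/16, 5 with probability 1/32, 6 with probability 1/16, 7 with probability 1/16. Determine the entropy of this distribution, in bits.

Each probability is a power of 1/2, so log₂(1/p) is an integer.
H = Σ p·log₂(1/p) = 1/4·2 + 1/4·2 + 1/32·5 + 1/4·2 + 1/16·4 + 1/32·5 + 1/16·4 + 1/16·4 = 2.5625 bits.

2.5625 bits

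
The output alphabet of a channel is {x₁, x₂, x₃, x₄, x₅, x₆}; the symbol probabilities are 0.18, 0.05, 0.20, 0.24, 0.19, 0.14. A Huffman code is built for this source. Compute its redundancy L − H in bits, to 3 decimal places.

Entropy H = −Σ p log₂ p ≈ 2.4723 bits.
Huffman merges: 1/20+7/50→19/100; 9/50+19/100→37/100; 19/100+1/5→39/100; 6/25+37/100→61/100; 39/100+61/100→1. L = 64/25 ≈ 2.5600.
L − H = 2.5600 − 2.4723 = 0.088 bits.

0.088 bits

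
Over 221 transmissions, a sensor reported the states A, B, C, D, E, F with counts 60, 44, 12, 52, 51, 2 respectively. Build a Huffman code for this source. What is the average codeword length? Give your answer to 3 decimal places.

Probabilities are the counts divided by 221.
Repeatedly combine the two least-probable nodes; the expected code length is the sum of the merged weights.
merge 2/221 + 12/221 → 14/221
merge 14/221 + 44/221 → 58/221
merge 3/13 + 4/17 → 103/221
merge 58/221 + 60/221 → 118/221
merge 103/221 + 118/221 → 1
L = 14/221 + 58/221 + 103/221 + 118/221 + 1 = 514/221 ≈ 2.326 bits/symbol.

2.326 bits/symbol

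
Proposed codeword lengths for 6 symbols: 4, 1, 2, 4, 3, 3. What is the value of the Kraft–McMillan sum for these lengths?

With common denominator 2^4 = 16: Σ 2^(−ℓᵢ) = 1/16 + 8/16 + 4/16 + 1/16 + 2/16 + 2/16 = 18/16 = 1.125.

1.125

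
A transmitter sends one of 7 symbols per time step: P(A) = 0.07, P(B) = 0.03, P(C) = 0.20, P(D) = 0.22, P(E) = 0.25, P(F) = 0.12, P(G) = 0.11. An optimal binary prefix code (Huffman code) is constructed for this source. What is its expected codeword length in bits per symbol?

2.63 bits/symbol

Repeatedly combine the two least-probable nodes; the expected code length is the sum of the merged weights.
merge 3/100 + 7/100 → 1/10
merge 1/10 + 11/100 → 21/100
merge 3/25 + 1/5 → 8/25
merge 21/100 + 11/50 → 43/100
merge 1/4 + 8/25 → 57/100
merge 43/100 + 57/100 → 1
L = 1/10 + 21/100 + 8/25 + 43/100 + 57/100 + 1 = 263/100 = 2.63 bits/symbol.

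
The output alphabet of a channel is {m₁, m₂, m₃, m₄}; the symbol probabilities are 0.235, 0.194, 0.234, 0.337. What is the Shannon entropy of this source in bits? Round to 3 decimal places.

H = −Σ pᵢ log₂ pᵢ.
−0.235·log₂(0.235) = 0.4910
−0.194·log₂(0.194) = 0.4590
−0.234·log₂(0.234) = 0.4903
−0.337·log₂(0.337) = 0.5288
Sum ≈ 1.9691 → 1.969 bits.

1.969 bits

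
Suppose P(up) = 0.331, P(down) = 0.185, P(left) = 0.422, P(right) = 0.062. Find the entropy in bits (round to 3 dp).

1.752 bits

H = −Σ pᵢ log₂ pᵢ.
−0.331·log₂(0.331) = 0.5280
−0.185·log₂(0.185) = 0.4504
−0.422·log₂(0.422) = 0.5253
−0.062·log₂(0.062) = 0.2487
Sum ≈ 1.7523 → 1.752 bits.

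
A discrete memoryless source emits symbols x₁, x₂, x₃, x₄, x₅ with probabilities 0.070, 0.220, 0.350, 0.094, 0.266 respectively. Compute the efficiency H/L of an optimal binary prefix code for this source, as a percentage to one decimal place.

Entropy H = −Σ p log₂ p ≈ 2.1081 bits.
Huffman merges: 7/100+47/500→41/250; 41/250+11/50→48/125; 133/500+7/20→77/125; 48/125+77/125→1. L = 541/250 ≈ 2.1640.
Efficiency = H/L = 2.1081/2.1640 = 97.4%.

97.4%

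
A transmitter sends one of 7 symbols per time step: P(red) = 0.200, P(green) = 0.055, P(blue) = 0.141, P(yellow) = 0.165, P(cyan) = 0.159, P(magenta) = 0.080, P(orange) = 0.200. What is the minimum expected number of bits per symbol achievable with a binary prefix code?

2.735 bits/symbol

Repeatedly combine the two least-probable nodes; the expected code length is the sum of the merged weights.
merge 11/200 + 2/25 → 27/200
merge 27/200 + 141/1000 → 69/250
merge 159/1000 + 33/200 → 81/250
merge 1/5 + 1/5 → 2/5
merge 69/250 + 81/250 → 3/5
merge 2/5 + 3/5 → 1
L = 27/200 + 69/250 + 81/250 + 2/5 + 3/5 + 1 = 547/200 = 2.735 bits/symbol.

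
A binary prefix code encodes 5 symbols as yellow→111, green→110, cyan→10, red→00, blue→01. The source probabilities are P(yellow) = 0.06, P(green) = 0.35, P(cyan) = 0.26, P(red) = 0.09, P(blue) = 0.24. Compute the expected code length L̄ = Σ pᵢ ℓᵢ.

L̄ = Σ pᵢ·ℓᵢ = 0.06·3 + 0.35·3 + 0.26·2 + 0.09·2 + 0.24·2 = 2.41 bits/symbol.

2.41 bits/symbol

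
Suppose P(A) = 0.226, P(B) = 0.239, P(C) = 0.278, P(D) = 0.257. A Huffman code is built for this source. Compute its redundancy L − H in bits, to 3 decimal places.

0.004 bits

Entropy H = −Σ p log₂ p ≈ 1.9956 bits.
Huffman merges: 113/500+239/1000→93/200; 257/1000+139/500→107/200; 93/200+107/200→1. L = 2 ≈ 2.0000.
L − H = 2.0000 − 1.9956 = 0.004 bits.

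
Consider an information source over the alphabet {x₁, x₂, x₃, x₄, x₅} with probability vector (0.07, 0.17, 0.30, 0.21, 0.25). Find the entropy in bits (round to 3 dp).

2.197 bits

H = −Σ pᵢ log₂ pᵢ.
−0.07·log₂(0.07) = 0.2686
−0.17·log₂(0.17) = 0.4346
−0.30·log₂(0.30) = 0.5211
−0.21·log₂(0.21) = 0.4728
−0.25·log₂(0.25) = 0.5000
Sum ≈ 2.1971 → 2.197 bits.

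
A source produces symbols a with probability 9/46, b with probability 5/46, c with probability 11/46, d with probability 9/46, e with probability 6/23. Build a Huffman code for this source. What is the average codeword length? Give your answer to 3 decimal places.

Repeatedly combine the two least-probable nodes; the expected code length is the sum of the merged weights.
merge 5/46 + 9/46 → 7/23
merge 9/46 + 11/46 → 10/23
merge 6/23 + 7/23 → 13/23
merge 10/23 + 13/23 → 1
L = 7/23 + 10/23 + 13/23 + 1 = 53/23 ≈ 2.304 bits/symbol.

2.304 bits/symbol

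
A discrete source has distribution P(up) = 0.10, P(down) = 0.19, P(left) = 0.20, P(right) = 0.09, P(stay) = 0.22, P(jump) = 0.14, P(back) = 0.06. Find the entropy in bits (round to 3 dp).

2.686 bits

H = −Σ pᵢ log₂ pᵢ.
−0.10·log₂(0.10) = 0.3322
−0.19·log₂(0.19) = 0.4552
−0.20·log₂(0.20) = 0.4644
−0.09·log₂(0.09) = 0.3127
−0.22·log₂(0.22) = 0.4806
−0.14·log₂(0.14) = 0.3971
−0.06·log₂(0.06) = 0.2435
Sum ≈ 2.6857 → 2.686 bits.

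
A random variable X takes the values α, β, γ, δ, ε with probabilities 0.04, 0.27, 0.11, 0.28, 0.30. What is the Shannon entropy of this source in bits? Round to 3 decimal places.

2.081 bits

H = −Σ pᵢ log₂ pᵢ.
−0.04·log₂(0.04) = 0.1858
−0.27·log₂(0.27) = 0.5100
−0.11·log₂(0.11) = 0.3503
−0.28·log₂(0.28) = 0.5142
−0.30·log₂(0.30) = 0.5211
Sum ≈ 2.0814 → 2.081 bits.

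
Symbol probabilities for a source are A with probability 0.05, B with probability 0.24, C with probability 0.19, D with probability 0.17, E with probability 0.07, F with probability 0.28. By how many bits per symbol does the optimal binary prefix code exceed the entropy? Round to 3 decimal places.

Entropy H = −Σ p log₂ p ≈ 2.3828 bits.
Huffman merges: 1/20+7/100→3/25; 3/25+17/100→29/100; 19/100+6/25→43/100; 7/25+29/100→57/100; 43/100+57/100→1. L = 241/100 ≈ 2.4100.
L − H = 2.4100 − 2.3828 = 0.027 bits.

0.027 bits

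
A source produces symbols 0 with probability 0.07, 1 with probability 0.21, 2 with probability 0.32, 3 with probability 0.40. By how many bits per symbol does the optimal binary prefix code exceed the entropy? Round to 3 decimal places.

Entropy H = −Σ p log₂ p ≈ 1.7962 bits.
Huffman merges: 7/100+21/100→7/25; 7/25+8/25→3/5; 2/5+3/5→1. L = 47/25 ≈ 1.8800.
L − H = 1.8800 − 1.7962 = 0.084 bits.

0.084 bits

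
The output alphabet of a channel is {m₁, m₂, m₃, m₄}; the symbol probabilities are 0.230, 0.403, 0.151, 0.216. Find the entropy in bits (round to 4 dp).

1.9054 bits

H = −Σ pᵢ log₂ pᵢ.
−0.230·log₂(0.230) = 0.4877
−0.403·log₂(0.403) = 0.5284
−0.151·log₂(0.151) = 0.4118
−0.216·log₂(0.216) = 0.4776
Sum ≈ 1.9054 → 1.9054 bits.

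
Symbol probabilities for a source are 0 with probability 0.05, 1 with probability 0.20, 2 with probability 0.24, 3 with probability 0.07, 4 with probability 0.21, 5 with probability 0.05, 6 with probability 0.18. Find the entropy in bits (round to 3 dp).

H = −Σ pᵢ log₂ pᵢ.
−0.05·log₂(0.05) = 0.2161
−0.20·log₂(0.20) = 0.4644
−0.24·log₂(0.24) = 0.4941
−0.07·log₂(0.07) = 0.2686
−0.21·log₂(0.21) = 0.4728
−0.05·log₂(0.05) = 0.2161
−0.18·log₂(0.18) = 0.4453
Sum ≈ 2.5774 → 2.577 bits.

2.577 bits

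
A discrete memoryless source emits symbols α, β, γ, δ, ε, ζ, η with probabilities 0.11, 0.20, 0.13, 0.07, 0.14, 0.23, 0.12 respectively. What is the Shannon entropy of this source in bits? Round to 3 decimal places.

H = −Σ pᵢ log₂ pᵢ.
−0.11·log₂(0.11) = 0.3503
−0.20·log₂(0.20) = 0.4644
−0.13·log₂(0.13) = 0.3826
−0.07·log₂(0.07) = 0.2686
−0.14·log₂(0.14) = 0.3971
−0.23·log₂(0.23) = 0.4877
−0.12·log₂(0.12) = 0.3671
Sum ≈ 2.7177 → 2.718 bits.

2.718 bits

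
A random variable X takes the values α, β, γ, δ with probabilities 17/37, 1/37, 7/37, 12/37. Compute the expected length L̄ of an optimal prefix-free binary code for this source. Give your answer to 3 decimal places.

Repeatedly combine the two least-probable nodes; the expected code length is the sum of the merged weights.
merge 1/37 + 7/37 → 8/37
merge 8/37 + 12/37 → 20/37
merge 17/37 + 20/37 → 1
L = 8/37 + 20/37 + 1 = 65/37 ≈ 1.757 bits/symbol.

1.757 bits/symbol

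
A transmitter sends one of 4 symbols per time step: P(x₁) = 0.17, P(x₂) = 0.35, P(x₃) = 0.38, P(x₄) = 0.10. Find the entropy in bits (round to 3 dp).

H = −Σ pᵢ log₂ pᵢ.
−0.17·log₂(0.17) = 0.4346
−0.35·log₂(0.35) = 0.5301
−0.38·log₂(0.38) = 0.5305
−0.10·log₂(0.10) = 0.3322
Sum ≈ 1.8273 → 1.827 bits.

1.827 bits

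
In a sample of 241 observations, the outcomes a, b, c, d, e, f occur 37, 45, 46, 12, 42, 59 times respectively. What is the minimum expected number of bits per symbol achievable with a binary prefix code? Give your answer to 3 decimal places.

Probabilities are the counts divided by 241.
Repeatedly combine the two least-probable nodes; the expected code length is the sum of the merged weights.
merge 12/241 + 37/241 → 49/241
merge 42/241 + 45/241 → 87/241
merge 46/241 + 49/241 → 95/241
merge 59/241 + 87/241 → 146/241
merge 95/241 + 146/241 → 1
L = 49/241 + 87/241 + 95/241 + 146/241 + 1 = 618/241 ≈ 2.564 bits/symbol.

2.564 bits/symbol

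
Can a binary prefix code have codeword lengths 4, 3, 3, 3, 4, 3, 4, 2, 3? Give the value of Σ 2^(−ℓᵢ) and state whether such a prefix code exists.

1.0625; no

With common denominator 2^4 = 16: Σ 2^(−ℓᵢ) = 1/16 + 2/16 + 2/16 + 2/16 + 1/16 + 2/16 + 1/16 + 4/16 + 2/16 = 17/16 = 1.0625.
Kraft's inequality requires Σ ≤ 1; here Σ = 1.0625 > 1, so no such prefix code exists.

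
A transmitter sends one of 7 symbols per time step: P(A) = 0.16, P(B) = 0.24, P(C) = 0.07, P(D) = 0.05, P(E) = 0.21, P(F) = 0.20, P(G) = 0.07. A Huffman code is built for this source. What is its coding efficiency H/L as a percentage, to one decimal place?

98.0%

Entropy H = −Σ p log₂ p ≈ 2.6076 bits.
Huffman merges: 1/20+7/100→3/25; 7/100+3/25→19/100; 4/25+19/100→7/20; 1/5+21/100→41/100; 6/25+7/20→59/100; 41/100+59/100→1. L = 133/50 ≈ 2.6600.
Efficiency = H/L = 2.6076/2.6600 = 98.0%.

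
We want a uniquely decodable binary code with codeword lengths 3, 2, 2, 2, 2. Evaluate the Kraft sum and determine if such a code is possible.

1.125; no

With common denominator 2^3 = 8: Σ 2^(−ℓᵢ) = 1/8 + 2/8 + 2/8 + 2/8 + 2/8 = 9/8 = 1.125.
Kraft's inequality requires Σ ≤ 1; here Σ = 1.125 > 1, so no such prefix code exists.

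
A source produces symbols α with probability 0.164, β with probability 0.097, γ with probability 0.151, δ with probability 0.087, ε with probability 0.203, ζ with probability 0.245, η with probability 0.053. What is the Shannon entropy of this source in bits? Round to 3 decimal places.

2.661 bits

H = −Σ pᵢ log₂ pᵢ.
−0.164·log₂(0.164) = 0.4278
−0.097·log₂(0.097) = 0.3265
−0.151·log₂(0.151) = 0.4118
−0.087·log₂(0.087) = 0.3065
−0.203·log₂(0.203) = 0.4670
−0.245·log₂(0.245) = 0.4971
−0.053·log₂(0.053) = 0.2246
Sum ≈ 2.6613 → 2.661 bits.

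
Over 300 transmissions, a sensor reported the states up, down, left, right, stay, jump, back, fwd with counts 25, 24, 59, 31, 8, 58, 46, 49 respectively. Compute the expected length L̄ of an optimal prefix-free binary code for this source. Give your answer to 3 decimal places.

2.903 bits/symbol

Probabilities are the counts divided by 300.
Repeatedly combine the two least-probable nodes; the expected code length is the sum of the merged weights.
merge 2/75 + 2/25 → 8/75
merge 1/12 + 31/300 → 14/75
merge 8/75 + 23/150 → 13/50
merge 49/300 + 14/75 → 7/20
merge 29/150 + 59/300 → 39/100
merge 13/50 + 7/20 → 61/100
merge 39/100 + 61/100 → 1
L = 8/75 + 14/75 + 13/50 + 7/20 + 39/100 + 61/100 + 1 = 871/300 ≈ 2.903 bits/symbol.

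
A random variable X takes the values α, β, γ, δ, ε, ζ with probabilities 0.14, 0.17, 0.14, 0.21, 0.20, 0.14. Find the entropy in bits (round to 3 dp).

2.563 bits

H = −Σ pᵢ log₂ pᵢ.
−0.14·log₂(0.14) = 0.3971
−0.17·log₂(0.17) = 0.4346
−0.14·log₂(0.14) = 0.3971
−0.21·log₂(0.21) = 0.4728
−0.20·log₂(0.20) = 0.4644
−0.14·log₂(0.14) = 0.3971
Sum ≈ 2.5631 → 2.563 bits.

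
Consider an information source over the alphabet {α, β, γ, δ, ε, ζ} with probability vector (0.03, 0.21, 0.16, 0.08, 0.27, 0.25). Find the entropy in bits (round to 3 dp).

H = −Σ pᵢ log₂ pᵢ.
−0.03·log₂(0.03) = 0.1518
−0.21·log₂(0.21) = 0.4728
−0.16·log₂(0.16) = 0.4230
−0.08·log₂(0.08) = 0.2915
−0.27·log₂(0.27) = 0.5100
−0.25·log₂(0.25) = 0.5000
Sum ≈ 2.3491 → 2.349 bits.

2.349 bits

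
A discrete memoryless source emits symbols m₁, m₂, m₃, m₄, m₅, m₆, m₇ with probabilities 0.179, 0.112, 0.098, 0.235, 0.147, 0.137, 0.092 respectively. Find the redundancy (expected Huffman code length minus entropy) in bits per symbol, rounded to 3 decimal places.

0.031 bits

Entropy H = −Σ p log₂ p ≈ 2.7336 bits.
Huffman merges: 23/250+49/500→19/100; 14/125+137/1000→249/1000; 147/1000+179/1000→163/500; 19/100+47/200→17/40; 249/1000+163/500→23/40; 17/40+23/40→1. L = 553/200 ≈ 2.7650.
L − H = 2.7650 − 2.7336 = 0.031 bits.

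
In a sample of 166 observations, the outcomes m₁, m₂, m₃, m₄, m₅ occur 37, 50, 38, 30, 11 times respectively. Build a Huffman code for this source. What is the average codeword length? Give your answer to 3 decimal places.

Probabilities are the counts divided by 166.
Repeatedly combine the two least-probable nodes; the expected code length is the sum of the merged weights.
merge 11/166 + 15/83 → 41/166
merge 37/166 + 19/83 → 75/166
merge 41/166 + 25/83 → 91/166
merge 75/166 + 91/166 → 1
L = 41/166 + 75/166 + 91/166 + 1 = 373/166 ≈ 2.247 bits/symbol.

2.247 bits/symbol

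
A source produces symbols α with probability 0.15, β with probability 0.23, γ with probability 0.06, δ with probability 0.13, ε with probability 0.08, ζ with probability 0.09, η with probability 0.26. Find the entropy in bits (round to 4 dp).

2.6338 bits

H = −Σ pᵢ log₂ pᵢ.
−0.15·log₂(0.15) = 0.4105
−0.23·log₂(0.23) = 0.4877
−0.06·log₂(0.06) = 0.2435
−0.13·log₂(0.13) = 0.3826
−0.08·log₂(0.08) = 0.2915
−0.09·log₂(0.09) = 0.3127
−0.26·log₂(0.26) = 0.5053
Sum ≈ 2.6338 → 2.6338 bits.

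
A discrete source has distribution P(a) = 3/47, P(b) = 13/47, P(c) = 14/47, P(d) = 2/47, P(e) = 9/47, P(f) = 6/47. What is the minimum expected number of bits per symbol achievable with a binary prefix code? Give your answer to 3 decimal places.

2.340 bits/symbol

Repeatedly combine the two least-probable nodes; the expected code length is the sum of the merged weights.
merge 2/47 + 3/47 → 5/47
merge 5/47 + 6/47 → 11/47
merge 9/47 + 11/47 → 20/47
merge 13/47 + 14/47 → 27/47
merge 20/47 + 27/47 → 1
L = 5/47 + 11/47 + 20/47 + 27/47 + 1 = 110/47 ≈ 2.340 bits/symbol.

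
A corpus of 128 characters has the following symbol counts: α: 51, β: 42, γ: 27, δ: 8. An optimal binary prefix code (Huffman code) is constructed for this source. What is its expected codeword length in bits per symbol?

Probabilities are the counts divided by 128.
Repeatedly combine the two least-probable nodes; the expected code length is the sum of the merged weights.
merge 1/16 + 27/128 → 35/128
merge 35/128 + 21/64 → 77/128
merge 51/128 + 77/128 → 1
L = 35/128 + 77/128 + 1 = 15/8 = 1.875 bits/symbol.

1.875 bits/symbol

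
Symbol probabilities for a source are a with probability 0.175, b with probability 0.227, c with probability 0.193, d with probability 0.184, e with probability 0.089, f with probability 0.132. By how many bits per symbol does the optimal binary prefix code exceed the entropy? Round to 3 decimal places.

0.051 bits

Entropy H = −Σ p log₂ p ≈ 2.5293 bits.
Huffman merges: 89/1000+33/250→221/1000; 7/40+23/125→359/1000; 193/1000+221/1000→207/500; 227/1000+359/1000→293/500; 207/500+293/500→1. L = 129/50 ≈ 2.5800.
L − H = 2.5800 − 2.5293 = 0.051 bits.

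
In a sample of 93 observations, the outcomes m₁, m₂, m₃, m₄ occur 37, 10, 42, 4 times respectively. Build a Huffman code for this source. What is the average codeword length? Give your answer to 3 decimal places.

1.699 bits/symbol

Probabilities are the counts divided by 93.
Repeatedly combine the two least-probable nodes; the expected code length is the sum of the merged weights.
merge 4/93 + 10/93 → 14/93
merge 14/93 + 37/93 → 17/31
merge 14/31 + 17/31 → 1
L = 14/93 + 17/31 + 1 = 158/93 ≈ 1.699 bits/symbol.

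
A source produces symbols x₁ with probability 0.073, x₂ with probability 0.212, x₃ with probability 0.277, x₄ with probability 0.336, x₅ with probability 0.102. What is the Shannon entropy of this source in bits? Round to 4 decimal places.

H = −Σ pᵢ log₂ pᵢ.
−0.073·log₂(0.073) = 0.2756
−0.212·log₂(0.212) = 0.4744
−0.277·log₂(0.277) = 0.5130
−0.336·log₂(0.336) = 0.5287
−0.102·log₂(0.102) = 0.3359
Sum ≈ 2.1277 → 2.1277 bits.

2.1277 bits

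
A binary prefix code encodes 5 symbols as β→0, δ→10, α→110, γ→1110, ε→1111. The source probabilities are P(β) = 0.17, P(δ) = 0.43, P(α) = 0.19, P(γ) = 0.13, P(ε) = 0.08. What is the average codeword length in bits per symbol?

L̄ = Σ pᵢ·ℓᵢ = 0.17·1 + 0.43·2 + 0.19·3 + 0.13·4 + 0.08·4 = 2.44 bits/symbol.

2.44 bits/symbol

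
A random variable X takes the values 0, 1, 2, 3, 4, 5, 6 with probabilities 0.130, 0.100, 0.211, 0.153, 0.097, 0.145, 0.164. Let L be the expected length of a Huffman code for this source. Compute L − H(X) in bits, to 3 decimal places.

Entropy H = −Σ p log₂ p ≈ 2.7610 bits.
Huffman merges: 97/1000+1/10→197/1000; 13/100+29/200→11/40; 153/1000+41/250→317/1000; 197/1000+211/1000→51/125; 11/40+317/1000→74/125; 51/125+74/125→1. L = 2789/1000 ≈ 2.7890.
L − H = 2.7890 − 2.7610 = 0.028 bits.

0.028 bits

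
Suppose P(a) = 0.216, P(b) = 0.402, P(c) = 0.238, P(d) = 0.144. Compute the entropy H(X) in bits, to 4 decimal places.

1.9016 bits

H = −Σ pᵢ log₂ pᵢ.
−0.216·log₂(0.216) = 0.4776
−0.402·log₂(0.402) = 0.5285
−0.238·log₂(0.238) = 0.4929
−0.144·log₂(0.144) = 0.4026
Sum ≈ 1.9016 → 1.9016 bits.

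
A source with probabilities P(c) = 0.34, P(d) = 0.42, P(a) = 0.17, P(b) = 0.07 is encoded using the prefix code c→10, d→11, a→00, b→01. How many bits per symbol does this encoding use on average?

2 bits/symbol

L̄ = Σ pᵢ·ℓᵢ = 0.34·2 + 0.42·2 + 0.17·2 + 0.07·2 = 2 bits/symbol.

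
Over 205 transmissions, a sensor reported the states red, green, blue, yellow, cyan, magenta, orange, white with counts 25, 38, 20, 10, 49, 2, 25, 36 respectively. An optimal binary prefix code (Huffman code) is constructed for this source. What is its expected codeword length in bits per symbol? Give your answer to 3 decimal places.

Probabilities are the counts divided by 205.
Repeatedly combine the two least-probable nodes; the expected code length is the sum of the merged weights.
merge 2/205 + 2/41 → 12/205
merge 12/205 + 4/41 → 32/205
merge 5/41 + 5/41 → 10/41
merge 32/205 + 36/205 → 68/205
merge 38/205 + 49/205 → 87/205
merge 10/41 + 68/205 → 118/205
merge 87/205 + 118/205 → 1
L = 12/205 + 32/205 + 10/41 + 68/205 + 87/205 + 118/205 + 1 = 572/205 ≈ 2.790 bits/symbol.

2.790 bits/symbol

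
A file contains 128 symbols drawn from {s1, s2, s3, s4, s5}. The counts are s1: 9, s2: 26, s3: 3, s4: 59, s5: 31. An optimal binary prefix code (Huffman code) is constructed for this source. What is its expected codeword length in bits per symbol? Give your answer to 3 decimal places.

1.930 bits/symbol

Probabilities are the counts divided by 128.
Repeatedly combine the two least-probable nodes; the expected code length is the sum of the merged weights.
merge 3/128 + 9/128 → 3/32
merge 3/32 + 13/64 → 19/64
merge 31/128 + 19/64 → 69/128
merge 59/128 + 69/128 → 1
L = 3/32 + 19/64 + 69/128 + 1 = 247/128 ≈ 1.930 bits/symbol.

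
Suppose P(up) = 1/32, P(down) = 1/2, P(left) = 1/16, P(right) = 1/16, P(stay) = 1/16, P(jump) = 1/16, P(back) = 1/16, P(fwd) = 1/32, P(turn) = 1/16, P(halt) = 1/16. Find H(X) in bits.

2.5625 bits

Each probability is a power of 1/2, so log₂(1/p) is an integer.
H = Σ p·log₂(1/p) = 1/32·5 + 1/2·1 + 1/16·4 + 1/16·4 + 1/16·4 + 1/16·4 + 1/16·4 + 1/32·5 + 1/16·4 + 1/16·4 = 2.5625 bits.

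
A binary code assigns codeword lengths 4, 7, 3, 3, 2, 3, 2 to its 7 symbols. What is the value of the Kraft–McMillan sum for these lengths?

0.9453125

With common denominator 2^7 = 128: Σ 2^(−ℓᵢ) = 8/128 + 1/128 + 16/128 + 16/128 + 32/128 + 16/128 + 32/128 = 121/128 = 0.9453125.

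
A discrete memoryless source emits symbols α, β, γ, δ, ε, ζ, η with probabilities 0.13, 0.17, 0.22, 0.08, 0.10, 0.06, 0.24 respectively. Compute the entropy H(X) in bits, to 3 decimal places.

2.659 bits

H = −Σ pᵢ log₂ pᵢ.
−0.13·log₂(0.13) = 0.3826
−0.17·log₂(0.17) = 0.4346
−0.22·log₂(0.22) = 0.4806
−0.08·log₂(0.08) = 0.2915
−0.10·log₂(0.10) = 0.3322
−0.06·log₂(0.06) = 0.2435
−0.24·log₂(0.24) = 0.4941
Sum ≈ 2.6592 → 2.659 bits.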